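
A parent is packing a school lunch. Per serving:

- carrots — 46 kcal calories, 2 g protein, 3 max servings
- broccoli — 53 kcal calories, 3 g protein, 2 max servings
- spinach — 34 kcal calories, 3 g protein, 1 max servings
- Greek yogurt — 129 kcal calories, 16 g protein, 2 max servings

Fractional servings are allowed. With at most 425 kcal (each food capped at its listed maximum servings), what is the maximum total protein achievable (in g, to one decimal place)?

42.2 g

Protein per kcal: Greek yogurt 0.124, spinach 0.08824, broccoli 0.0566, carrots 0.04348.
Take 2 servings of Greek yogurt: uses 258 kcal, +32.0 g protein (running total 32.0 g).
Take 1 serving of spinach: uses 34 kcal, +3.0 g protein (running total 35.0 g).
Take 2 servings of broccoli: uses 106 kcal, +6.0 g protein (running total 41.0 g).
Take 0.587 servings of carrots: uses 27 kcal, +1.2 g protein (running total 42.2 g).
Greedy by best ratio exhausts the calories allowance optimally: 42.2 g.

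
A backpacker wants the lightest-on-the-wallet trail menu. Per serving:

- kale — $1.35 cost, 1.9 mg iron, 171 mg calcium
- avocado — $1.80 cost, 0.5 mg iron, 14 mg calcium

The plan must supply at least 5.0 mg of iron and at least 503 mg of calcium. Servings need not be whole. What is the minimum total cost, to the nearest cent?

$3.97

At the optimum either one food covers both requirements or two foods hit both targets exactly; no other combination can be cheaper.
kale only: max(5.0/1.9, 503/171) = 2.942 servings → $3.97.
avocado only: max(5.0/0.5, 503/14) = 35.93 servings → $64.67.
kale + avocado: the both-tight solution has a negative serving — not a feasible corner.
So the least-cost plan costs $3.97.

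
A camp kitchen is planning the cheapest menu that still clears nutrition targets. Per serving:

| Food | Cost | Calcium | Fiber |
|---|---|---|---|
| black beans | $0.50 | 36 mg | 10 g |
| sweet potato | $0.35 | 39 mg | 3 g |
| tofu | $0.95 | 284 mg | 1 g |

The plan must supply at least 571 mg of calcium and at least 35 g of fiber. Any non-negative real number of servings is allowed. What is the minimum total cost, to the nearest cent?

$3.18

Compare the cost at each extreme point of the feasible region.
black beans only: max(571/36, 35/10) = 15.86 servings → $7.93.
sweet potato only: max(571/39, 35/3) = 14.64 servings → $5.12.
tofu only: max(571/284, 35/1) = 35 servings → $33.25.
black beans + sweet potato: the both-tight solution has a negative serving — not a feasible corner.
black beans + tofu with both tight: 3.341 servings and 1.587 servings → $3.18.
sweet potato + tofu with both tight: 11.52 servings and 0.428 servings → $4.44.
Cheapest feasible corner: $3.18.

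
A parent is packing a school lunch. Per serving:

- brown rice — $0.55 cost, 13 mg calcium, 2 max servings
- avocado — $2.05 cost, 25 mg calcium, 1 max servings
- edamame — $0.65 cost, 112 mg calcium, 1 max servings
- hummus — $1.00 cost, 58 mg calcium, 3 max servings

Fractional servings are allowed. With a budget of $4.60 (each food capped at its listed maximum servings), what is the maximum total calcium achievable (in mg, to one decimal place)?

308.5 mg

Calcium per dollar: edamame 172.3, hummus 58, brown rice 23.64, avocado 12.2.
Take 1 serving of edamame: spends $0.65, +112.0 mg calcium (running total 112.0 mg).
Take 3 servings of hummus: spends $3.00, +174.0 mg calcium (running total 286.0 mg).
Take 1.727 servings of brown rice: spends $0.95, +22.5 mg calcium (running total 308.5 mg).
Greedy by best ratio exhausts the cost allowance optimally: 308.5 mg.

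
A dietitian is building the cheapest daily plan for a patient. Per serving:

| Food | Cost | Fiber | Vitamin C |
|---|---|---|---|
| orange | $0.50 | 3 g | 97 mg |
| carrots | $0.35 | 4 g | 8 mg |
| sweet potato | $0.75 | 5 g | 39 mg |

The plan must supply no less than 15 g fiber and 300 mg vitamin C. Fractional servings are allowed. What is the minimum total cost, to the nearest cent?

Compare the cost at each extreme point of the feasible region.
orange only: max(15/3, 300/97) = 5 servings → $2.50.
carrots only: max(15/4, 300/8) = 37.5 servings → $13.12.
sweet potato only: max(15/5, 300/39) = 7.692 servings → $5.77.
orange + carrots with both tight: 2.967 servings and 1.525 servings → $2.02.
orange + sweet potato with both tight: 2.486 servings and 1.508 servings → $2.37.
carrots + sweet potato with both targets exact would need a negative amount; discard.
So the least-cost plan costs $2.02.

$2.02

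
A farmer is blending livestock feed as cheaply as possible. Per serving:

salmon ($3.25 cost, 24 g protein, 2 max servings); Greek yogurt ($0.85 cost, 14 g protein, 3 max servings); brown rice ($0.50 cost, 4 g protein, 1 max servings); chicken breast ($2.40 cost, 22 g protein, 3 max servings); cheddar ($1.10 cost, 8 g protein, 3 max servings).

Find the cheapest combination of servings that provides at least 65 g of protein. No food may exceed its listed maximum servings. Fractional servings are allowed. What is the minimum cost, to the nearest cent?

Cost per g of protein: Greek yogurt $0.0607, chicken breast $0.1091, brown rice $0.1250, salmon $0.1354, cheddar $0.1375.
Take 3 servings of Greek yogurt: +42.0 g protein for $2.55 (total $2.55, still need 23.0 g).
Take 1.045 servings of chicken breast: +23.0 g protein for $2.51 (total $5.06, still need 0.0 g).
Greedy by cheapest-per-g is optimal for a single linear constraint, so the minimum cost is $5.06.

$5.06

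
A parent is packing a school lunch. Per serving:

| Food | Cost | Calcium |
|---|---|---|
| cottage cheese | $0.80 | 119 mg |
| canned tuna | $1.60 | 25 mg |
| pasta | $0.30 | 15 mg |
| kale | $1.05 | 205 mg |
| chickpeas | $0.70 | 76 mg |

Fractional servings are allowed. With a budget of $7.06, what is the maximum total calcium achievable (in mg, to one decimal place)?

1378.4 mg

Calcium per dollar: kale 195.2, cottage cheese 148.8, chickpeas 108.6, pasta 50, canned tuna 15.62.
With no serving limits, spend the whole cost allowance on kale: $7.06 / $1.05 × 205 mg = 1378.4 mg.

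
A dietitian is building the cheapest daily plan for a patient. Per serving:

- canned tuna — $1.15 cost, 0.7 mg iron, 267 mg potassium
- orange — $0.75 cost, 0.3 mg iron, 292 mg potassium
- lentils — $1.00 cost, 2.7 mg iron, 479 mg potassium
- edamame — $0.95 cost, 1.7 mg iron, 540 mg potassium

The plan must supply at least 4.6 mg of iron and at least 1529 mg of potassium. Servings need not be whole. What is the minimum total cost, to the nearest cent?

$2.69

Check every corner: each single food scaled to meet both minima, and each pair solved so both constraints bind.
canned tuna only: max(4.6/0.7, 1529/267) = 6.571 servings → $7.56.
orange only: max(4.6/0.3, 1529/292) = 15.33 servings → $11.50.
lentils only: max(4.6/2.7, 1529/479) = 3.192 servings → $3.19.
edamame only: max(4.6/1.7, 1529/540) = 2.831 servings → $2.69.
canned tuna + orange: intersection lies outside the first quadrant.
canned tuna + lentils with both tight: 4.992 servings and 0.4095 servings → $6.15.
canned tuna + edamame with both tight: 1.519 servings and 2.08 servings → $3.72.
orange + lentils with both tight: 2.986 servings and 1.372 servings → $3.61.
orange + edamame with both tight: 0.3448 servings and 2.645 servings → $2.77.
lentils + edamame with both targets exact would need a negative amount; discard.
The minimum over all feasible corners is $2.69.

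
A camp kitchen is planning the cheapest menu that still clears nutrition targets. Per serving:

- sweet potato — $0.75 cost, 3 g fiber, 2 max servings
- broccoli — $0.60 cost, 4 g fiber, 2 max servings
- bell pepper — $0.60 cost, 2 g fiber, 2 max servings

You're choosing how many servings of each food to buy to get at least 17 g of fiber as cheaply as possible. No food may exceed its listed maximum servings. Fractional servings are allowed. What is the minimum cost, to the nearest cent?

Cost per g of fiber: broccoli $0.1500, sweet potato $0.2500, bell pepper $0.3000.
Take 2 servings of broccoli: +8.0 g fiber for $1.20 (total $1.20, still need 9.0 g).
Take 2 servings of sweet potato: +6.0 g fiber for $1.50 (total $2.70, still need 3.0 g).
Take 1.5 servings of bell pepper: +3.0 g fiber for $0.90 (total $3.60, still need 0.0 g).
Greedy by cheapest-per-g is optimal for a single linear constraint, so the minimum cost is $3.60.

$3.60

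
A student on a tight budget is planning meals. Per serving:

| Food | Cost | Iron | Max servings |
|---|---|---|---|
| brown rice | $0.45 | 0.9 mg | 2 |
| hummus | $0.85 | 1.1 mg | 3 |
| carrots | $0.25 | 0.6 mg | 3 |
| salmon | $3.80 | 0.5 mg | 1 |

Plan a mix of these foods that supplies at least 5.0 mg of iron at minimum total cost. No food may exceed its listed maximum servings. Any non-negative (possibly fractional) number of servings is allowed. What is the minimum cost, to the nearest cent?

Cost per mg of iron: carrots $0.4167, brown rice $0.5000, hummus $0.7727, salmon $7.6000.
Take 3 servings of carrots: +1.8 mg iron for $0.75 (total $0.75, still need 3.2 mg).
Take 2 servings of brown rice: +1.8 mg iron for $0.90 (total $1.65, still need 1.4 mg).
Take 1.273 servings of hummus: +1.4 mg iron for $1.08 (total $2.73, still need 0.0 mg).
Greedy by cheapest-per-mg is optimal for a single linear constraint, so the minimum cost is $2.73.

$2.73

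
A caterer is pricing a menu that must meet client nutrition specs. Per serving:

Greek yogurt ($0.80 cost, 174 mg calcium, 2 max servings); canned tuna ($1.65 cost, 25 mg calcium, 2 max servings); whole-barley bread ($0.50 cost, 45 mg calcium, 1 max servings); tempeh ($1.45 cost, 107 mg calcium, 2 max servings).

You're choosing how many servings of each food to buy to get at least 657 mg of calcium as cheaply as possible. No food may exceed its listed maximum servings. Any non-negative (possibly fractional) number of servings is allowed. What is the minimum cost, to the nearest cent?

Cost per mg of calcium: Greek yogurt $0.0046, whole-barley bread $0.0111, tempeh $0.0136, canned tuna $0.0660.
Take 2 servings of Greek yogurt: +348.0 mg calcium for $1.60 (total $1.60, still need 309.0 mg).
Take 1 serving of whole-barley bread: +45.0 mg calcium for $0.50 (total $2.10, still need 264.0 mg).
Take 2 servings of tempeh: +214.0 mg calcium for $2.90 (total $5.00, still need 50.0 mg).
Take 2 servings of canned tuna: +50.0 mg calcium for $3.30 (total $8.30, still need 0.0 mg).
Greedy by cheapest-per-mg is optimal for a single linear constraint, so the minimum cost is $8.30.

$8.30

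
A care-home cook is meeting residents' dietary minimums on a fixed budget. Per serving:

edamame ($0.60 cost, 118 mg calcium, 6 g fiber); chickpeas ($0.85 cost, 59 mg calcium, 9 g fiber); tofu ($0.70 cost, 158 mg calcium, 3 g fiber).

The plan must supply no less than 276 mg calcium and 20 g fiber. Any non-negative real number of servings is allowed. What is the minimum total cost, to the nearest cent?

$1.95

With two linear requirements the optimum uses one or two foods; enumerate the corners.
edamame only: max(276/118, 20/6) = 3.333 servings → $2.00.
chickpeas only: max(276/59, 20/9) = 4.678 servings → $3.98.
tofu only: max(276/158, 20/3) = 6.667 servings → $4.67.
edamame + chickpeas with both tight: 1.842 servings and 0.9944 servings → $1.95.
edamame + tofu: the both-tight solution has a negative serving — not a feasible corner.
chickpeas + tofu with both tight: 1.873 servings and 1.047 servings → $2.33.
So the least-cost plan costs $1.95.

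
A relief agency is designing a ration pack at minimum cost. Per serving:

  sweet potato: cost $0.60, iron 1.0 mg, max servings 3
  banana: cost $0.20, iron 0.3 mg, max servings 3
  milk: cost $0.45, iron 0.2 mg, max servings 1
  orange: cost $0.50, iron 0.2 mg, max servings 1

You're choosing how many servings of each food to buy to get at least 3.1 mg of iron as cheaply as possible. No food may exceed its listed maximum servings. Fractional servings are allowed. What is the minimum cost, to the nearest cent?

$1.87

Cost per mg of iron: sweet potato $0.6000, banana $0.6667, milk $2.2500, orange $2.5000.
Take 3 servings of sweet potato: +3.0 mg iron for $1.80 (total $1.80, still need 0.1 mg).
Take 0.3333 servings of banana: +0.1 mg iron for $0.07 (total $1.87, still need 0.0 mg).
Filling from the cheapest source first is optimal under one linear minimum: $1.87.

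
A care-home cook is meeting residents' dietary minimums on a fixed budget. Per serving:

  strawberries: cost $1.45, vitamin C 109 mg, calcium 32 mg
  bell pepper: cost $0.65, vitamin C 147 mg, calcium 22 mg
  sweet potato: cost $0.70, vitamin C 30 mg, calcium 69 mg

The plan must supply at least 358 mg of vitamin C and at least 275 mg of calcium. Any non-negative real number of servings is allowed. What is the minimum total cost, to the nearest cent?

A basic optimal solution has at most two foods positive. Try each food alone and each pair with both targets met exactly.
strawberries only: max(358/109, 275/32) = 8.594 servings → $12.46.
bell pepper only: max(358/147, 275/22) = 12.5 servings → $8.12.
sweet potato only: max(358/30, 275/69) = 11.93 servings → $8.35.
strawberries + bell pepper: intersection lies outside the first quadrant.
strawberries + sweet potato with both tight: 2.508 servings and 2.823 servings → $5.61.
bell pepper + sweet potato with both tight: 1.735 servings and 3.432 servings → $3.53.
Cheapest feasible corner: $3.53.

$3.53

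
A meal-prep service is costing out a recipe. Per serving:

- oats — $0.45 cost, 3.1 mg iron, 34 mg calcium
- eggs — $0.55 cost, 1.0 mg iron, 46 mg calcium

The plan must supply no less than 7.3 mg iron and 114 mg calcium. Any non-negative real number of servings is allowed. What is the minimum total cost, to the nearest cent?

At the optimum either one food covers both requirements or two foods hit both targets exactly; no other combination can be cheaper.
oats only: max(7.3/3.1, 114/34) = 3.353 servings → $1.51.
eggs only: max(7.3/1.0, 114/46) = 7.3 servings → $4.01.
oats + eggs with both tight: 2.042 servings and 0.9687 servings → $1.45.
Cheapest feasible corner: $1.45.

$1.45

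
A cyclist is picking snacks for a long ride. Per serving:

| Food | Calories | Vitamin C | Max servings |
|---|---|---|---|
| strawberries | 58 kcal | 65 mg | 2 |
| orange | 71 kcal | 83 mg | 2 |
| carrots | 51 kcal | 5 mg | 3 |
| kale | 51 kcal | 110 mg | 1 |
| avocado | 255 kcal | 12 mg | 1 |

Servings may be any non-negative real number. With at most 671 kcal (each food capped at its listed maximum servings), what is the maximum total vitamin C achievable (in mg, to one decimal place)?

430.8 mg

Vitamin C per kcal: kale 2.157, orange 1.169, strawberries 1.121, carrots 0.09804, avocado 0.04706.
Take 1 serving of kale: uses 51 kcal, +110.0 mg vitamin C (running total 110.0 mg).
Take 2 servings of orange: uses 142 kcal, +166.0 mg vitamin C (running total 276.0 mg).
Take 2 servings of strawberries: uses 116 kcal, +130.0 mg vitamin C (running total 406.0 mg).
Take 3 servings of carrots: uses 153 kcal, +15.0 mg vitamin C (running total 421.0 mg).
Take 0.8196 servings of avocado: uses 209 kcal, +9.8 mg vitamin C (running total 430.8 mg).
Filling greedily by vitamin C-per-kcal is optimal for one linear limit, giving 430.8 mg.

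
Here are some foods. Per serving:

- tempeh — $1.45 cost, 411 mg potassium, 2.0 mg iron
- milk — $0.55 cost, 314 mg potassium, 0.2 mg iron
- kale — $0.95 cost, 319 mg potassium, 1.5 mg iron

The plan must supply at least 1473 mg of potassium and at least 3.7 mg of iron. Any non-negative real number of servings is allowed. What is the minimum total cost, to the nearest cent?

$3.41

Two binding constraints pin down two serving amounts, so the optimal mix uses at most two foods. The candidates are each food alone (scaled to the tighter of potassium/iron) and each pair with both constraints tight.
tempeh only: max(1473/411, 3.7/2.0) = 3.584 servings → $5.20.
milk only: max(1473/314, 3.7/0.2) = 18.5 servings → $10.18.
kale only: max(1473/319, 3.7/1.5) = 4.618 servings → $4.39.
tempeh + milk with both tight: 1.589 servings and 2.611 servings → $3.74.
tempeh + kale: the both-tight solution has a negative serving — not a feasible corner.
milk + kale with both tight: 2.528 servings and 2.13 servings → $3.41.
The minimum over all feasible corners is $3.41.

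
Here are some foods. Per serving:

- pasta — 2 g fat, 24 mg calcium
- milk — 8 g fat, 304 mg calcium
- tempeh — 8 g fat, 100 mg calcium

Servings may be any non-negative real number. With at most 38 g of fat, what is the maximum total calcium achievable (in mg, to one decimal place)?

Calcium per g fat: milk 38, tempeh 12.5, pasta 12.
With no serving limits, spend the whole fat allowance on milk: 38 g / 8 g × 304 mg = 1444.0 mg.

1444.0 mg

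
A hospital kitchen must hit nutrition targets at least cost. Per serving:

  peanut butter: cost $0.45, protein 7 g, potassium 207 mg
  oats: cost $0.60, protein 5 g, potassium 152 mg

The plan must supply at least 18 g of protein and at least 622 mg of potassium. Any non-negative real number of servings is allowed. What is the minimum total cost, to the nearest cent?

$1.35

Check every corner: each single food scaled to meet both minima, and each pair solved so both constraints bind.
peanut butter only: max(18/7, 622/207) = 3.005 servings → $1.35.
oats only: max(18/5, 622/152) = 4.092 servings → $2.46.
peanut butter + oats: the both-tight solution has a negative serving — not a feasible corner.
Cheapest feasible corner: $1.35.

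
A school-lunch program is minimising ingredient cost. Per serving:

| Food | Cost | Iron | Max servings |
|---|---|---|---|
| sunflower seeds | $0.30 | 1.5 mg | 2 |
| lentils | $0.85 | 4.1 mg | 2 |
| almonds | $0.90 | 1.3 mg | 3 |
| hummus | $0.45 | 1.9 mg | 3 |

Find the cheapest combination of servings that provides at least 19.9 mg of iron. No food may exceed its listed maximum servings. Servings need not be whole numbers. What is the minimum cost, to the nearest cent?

$5.73

Cost per mg of iron: sunflower seeds $0.2000, lentils $0.2073, hummus $0.2368, almonds $0.6923.
Take 2 servings of sunflower seeds: +3.0 mg iron for $0.60 (total $0.60, still need 16.9 mg).
Take 2 servings of lentils: +8.2 mg iron for $1.70 (total $2.30, still need 8.7 mg).
Take 3 servings of hummus: +5.7 mg iron for $1.35 (total $3.65, still need 3.0 mg).
Take 2.308 servings of almonds: +3.0 mg iron for $2.08 (total $5.73, still need 0.0 mg).
Filling from the cheapest source first is optimal under one linear minimum: $5.73.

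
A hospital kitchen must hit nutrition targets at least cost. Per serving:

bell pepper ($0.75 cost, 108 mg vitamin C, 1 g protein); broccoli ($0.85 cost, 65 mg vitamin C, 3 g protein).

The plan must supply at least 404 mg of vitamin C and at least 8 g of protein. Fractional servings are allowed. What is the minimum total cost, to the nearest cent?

$3.51

This is a tiny linear program; its minimum lies at a vertex of the feasible set. List the vertices and price them.
bell pepper only: max(404/108, 8/1) = 8 servings → $6.00.
broccoli only: max(404/65, 8/3) = 6.215 servings → $5.28.
bell pepper + broccoli with both tight: 2.672 servings and 1.776 servings → $3.51.
So the least-cost plan costs $3.51.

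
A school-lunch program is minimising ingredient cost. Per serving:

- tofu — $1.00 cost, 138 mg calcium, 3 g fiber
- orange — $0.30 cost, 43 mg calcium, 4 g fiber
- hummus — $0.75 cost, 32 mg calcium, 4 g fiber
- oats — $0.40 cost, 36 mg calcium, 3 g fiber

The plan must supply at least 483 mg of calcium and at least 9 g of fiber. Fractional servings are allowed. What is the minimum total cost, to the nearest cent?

$3.37

tofu only: max(483/138, 9/3) = 3.5 servings → $3.50.
orange only: max(483/43, 9/4) = 11.23 servings → $3.37.
hummus only: max(483/32, 9/4) = 15.09 servings → $11.32.
oats only: max(483/36, 9/3) = 13.42 servings → $5.37.
tofu + orange: the both-tight solution has a negative serving — not a feasible corner.
tofu + hummus: the both-tight solution has a negative serving — not a feasible corner.
tofu + oats: the both-tight solution has a negative serving — not a feasible corner.
orange + hummus: the both-tight solution has a negative serving — not a feasible corner.
orange + oats with both targets exact would need a negative amount; discard.
hummus + oats: the both-tight solution has a negative serving — not a feasible corner.
Cheapest feasible corner: $3.37.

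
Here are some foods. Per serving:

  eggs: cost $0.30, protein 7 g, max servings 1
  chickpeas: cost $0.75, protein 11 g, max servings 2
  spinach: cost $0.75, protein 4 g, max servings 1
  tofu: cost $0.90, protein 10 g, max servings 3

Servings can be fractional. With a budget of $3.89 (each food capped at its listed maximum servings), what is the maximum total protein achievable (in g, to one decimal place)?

Protein per dollar: eggs 23.33, chickpeas 14.67, tofu 11.11, spinach 5.333.
Take 1 serving of eggs: spends $0.30, +7.0 g protein (running total 7.0 g).
Take 2 servings of chickpeas: spends $1.50, +22.0 g protein (running total 29.0 g).
Take 2.322 servings of tofu: spends $2.09, +23.2 g protein (running total 52.2 g).
Filling greedily by protein-per-dollar is optimal for one linear limit, giving 52.2 g.

52.2 g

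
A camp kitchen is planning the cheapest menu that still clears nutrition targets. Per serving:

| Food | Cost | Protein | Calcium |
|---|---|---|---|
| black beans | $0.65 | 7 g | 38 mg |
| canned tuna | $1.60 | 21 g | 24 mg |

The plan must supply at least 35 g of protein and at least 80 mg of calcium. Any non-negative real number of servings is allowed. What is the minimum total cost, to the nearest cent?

Two binding constraints pin down two serving amounts, so the optimal mix uses at most two foods. The candidates are each food alone (scaled to the tighter of protein/calcium) and each pair with both constraints tight.
black beans only: max(35/7, 80/38) = 5 servings → $3.25.
canned tuna only: max(35/21, 80/24) = 3.333 servings → $5.33.
black beans + canned tuna with both tight: 1.333 servings and 1.222 servings → $2.82.
So the least-cost plan costs $2.82.

$2.82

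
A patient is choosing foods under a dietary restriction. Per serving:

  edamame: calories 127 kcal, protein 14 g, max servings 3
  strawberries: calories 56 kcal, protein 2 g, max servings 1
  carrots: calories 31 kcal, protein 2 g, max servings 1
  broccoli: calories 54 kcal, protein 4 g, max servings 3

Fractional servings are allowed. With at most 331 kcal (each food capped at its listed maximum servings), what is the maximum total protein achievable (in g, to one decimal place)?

36.5 g

Protein per kcal: edamame 0.1102, broccoli 0.07407, carrots 0.06452, strawberries 0.03571.
Take 2.606 servings of edamame: uses 331 kcal, +36.5 g protein (running total 36.5 g).
Filling greedily by protein-per-kcal is optimal for one linear limit, giving 36.5 g.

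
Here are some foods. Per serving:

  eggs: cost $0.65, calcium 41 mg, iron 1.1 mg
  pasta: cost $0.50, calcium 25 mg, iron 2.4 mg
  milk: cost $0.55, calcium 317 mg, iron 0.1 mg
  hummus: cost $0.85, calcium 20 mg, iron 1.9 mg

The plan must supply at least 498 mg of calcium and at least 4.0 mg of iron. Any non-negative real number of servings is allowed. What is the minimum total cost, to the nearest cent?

$1.60

Check every corner: each single food scaled to meet both minima, and each pair solved so both constraints bind.
eggs only: max(498/41, 4.0/1.1) = 12.15 servings → $7.90.
pasta only: max(498/25, 4.0/2.4) = 19.92 servings → $9.96.
milk only: max(498/317, 4.0/0.1) = 40 servings → $22.00.
hummus only: max(498/20, 4.0/1.9) = 24.9 servings → $21.16.
eggs + pasta: intersection lies outside the first quadrant.
eggs + milk with both tight: 3.535 servings and 1.114 servings → $2.91.
eggs + hummus with both targets exact would need a negative amount; discard.
pasta + milk with both tight: 1.606 servings and 1.444 servings → $1.60.
pasta + hummus with both targets exact would need a negative amount; discard.
milk + hummus with both tight: 1.443 servings and 2.029 servings → $2.52.
So the least-cost plan costs $1.60.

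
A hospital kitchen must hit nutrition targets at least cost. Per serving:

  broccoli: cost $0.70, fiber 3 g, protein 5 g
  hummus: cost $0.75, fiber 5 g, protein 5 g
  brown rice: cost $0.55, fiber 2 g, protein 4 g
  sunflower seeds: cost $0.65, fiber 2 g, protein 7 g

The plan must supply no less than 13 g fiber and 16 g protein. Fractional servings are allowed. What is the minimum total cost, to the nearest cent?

Compare the cost at each extreme point of the feasible region.
broccoli only: max(13/3, 16/5) = 4.333 servings → $3.03.
hummus only: max(13/5, 16/5) = 3.2 servings → $2.40.
brown rice only: max(13/2, 16/4) = 6.5 servings → $3.58.
sunflower seeds only: max(13/2, 16/7) = 6.5 servings → $4.22.
broccoli + hummus with both tight: 1.5 servings and 1.7 servings → $2.33.
broccoli + brown rice: intersection lies outside the first quadrant.
broccoli + sunflower seeds with both targets exact would need a negative amount; discard.
hummus + brown rice with both tight: 2 servings and 1.5 servings → $2.33.
hummus + sunflower seeds with both tight: 2.36 servings and 0.6 servings → $2.16.
brown rice + sunflower seeds with both targets exact would need a negative amount; discard.
So the least-cost plan costs $2.16.

$2.16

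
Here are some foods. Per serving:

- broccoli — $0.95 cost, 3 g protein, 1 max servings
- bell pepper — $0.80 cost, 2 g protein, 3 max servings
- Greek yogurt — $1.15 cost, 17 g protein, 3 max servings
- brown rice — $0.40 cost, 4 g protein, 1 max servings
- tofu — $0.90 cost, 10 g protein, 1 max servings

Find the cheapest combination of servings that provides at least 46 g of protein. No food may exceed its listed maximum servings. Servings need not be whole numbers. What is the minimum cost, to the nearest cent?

Cost per g of protein: Greek yogurt $0.0676, tofu $0.0900, brown rice $0.1000, broccoli $0.3167, bell pepper $0.4000.
Take 2.706 servings of Greek yogurt: +46.0 g protein for $3.11 (total $3.11, still need 0.0 g).
Greedy by cheapest-per-g is optimal for a single linear constraint, so the minimum cost is $3.11.

$3.11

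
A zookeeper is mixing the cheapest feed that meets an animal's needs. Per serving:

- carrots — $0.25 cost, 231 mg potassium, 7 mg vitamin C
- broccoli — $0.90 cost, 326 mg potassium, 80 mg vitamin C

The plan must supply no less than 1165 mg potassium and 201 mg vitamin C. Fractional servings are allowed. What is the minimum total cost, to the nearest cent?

With two linear requirements the optimum uses one or two foods; enumerate the corners.
carrots only: max(1165/231, 201/7) = 28.71 servings → $7.18.
broccoli only: max(1165/326, 201/80) = 3.574 servings → $3.22.
carrots + broccoli with both tight: 1.708 servings and 2.363 servings → $2.55.
So the least-cost plan costs $2.55.

$2.55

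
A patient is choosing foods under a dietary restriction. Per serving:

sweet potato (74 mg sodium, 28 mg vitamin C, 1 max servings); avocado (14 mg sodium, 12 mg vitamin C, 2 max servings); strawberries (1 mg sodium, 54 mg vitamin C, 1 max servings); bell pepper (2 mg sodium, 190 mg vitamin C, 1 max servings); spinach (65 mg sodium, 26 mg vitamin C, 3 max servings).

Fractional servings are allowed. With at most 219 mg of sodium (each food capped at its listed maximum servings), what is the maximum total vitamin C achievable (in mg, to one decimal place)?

343.2 mg

Vitamin C per mg sodium: bell pepper 95, strawberries 54, avocado 0.8571, spinach 0.4, sweet potato 0.3784.
Take 1 serving of bell pepper: uses 2 mg sodium, +190.0 mg vitamin C (running total 190.0 mg).
Take 1 serving of strawberries: uses 1 mg sodium, +54.0 mg vitamin C (running total 244.0 mg).
Take 2 servings of avocado: uses 28 mg sodium, +24.0 mg vitamin C (running total 268.0 mg).
Take 2.892 servings of spinach: uses 188 mg sodium, +75.2 mg vitamin C (running total 343.2 mg).
Filling greedily by vitamin C-per-mg sodium is optimal for one linear limit, giving 343.2 mg.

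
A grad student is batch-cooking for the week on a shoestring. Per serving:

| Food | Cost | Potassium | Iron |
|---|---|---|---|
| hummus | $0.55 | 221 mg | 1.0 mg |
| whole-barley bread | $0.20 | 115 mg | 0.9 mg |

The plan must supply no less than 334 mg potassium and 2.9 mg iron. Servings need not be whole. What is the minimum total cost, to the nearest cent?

$0.64

Compare the cost at each extreme point of the feasible region.
hummus only: max(334/221, 2.9/1.0) = 2.9 servings → $1.59.
whole-barley bread only: max(334/115, 2.9/0.9) = 3.222 servings → $0.64.
hummus + whole-barley bread with both targets exact would need a negative amount; discard.
So the least-cost plan costs $0.64.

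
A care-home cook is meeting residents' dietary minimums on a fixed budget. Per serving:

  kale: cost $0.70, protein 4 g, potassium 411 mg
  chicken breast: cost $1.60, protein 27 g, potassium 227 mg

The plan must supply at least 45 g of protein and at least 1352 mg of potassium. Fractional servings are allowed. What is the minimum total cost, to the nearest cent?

$3.86

This is a tiny linear program; its minimum lies at a vertex of the feasible set. List the vertices and price them.
kale only: max(45/4, 1352/411) = 11.25 servings → $7.88.
chicken breast only: max(45/27, 1352/227) = 5.956 servings → $9.53.
kale + chicken breast with both tight: 2.58 servings and 1.284 servings → $3.86.
Cheapest feasible corner: $3.86.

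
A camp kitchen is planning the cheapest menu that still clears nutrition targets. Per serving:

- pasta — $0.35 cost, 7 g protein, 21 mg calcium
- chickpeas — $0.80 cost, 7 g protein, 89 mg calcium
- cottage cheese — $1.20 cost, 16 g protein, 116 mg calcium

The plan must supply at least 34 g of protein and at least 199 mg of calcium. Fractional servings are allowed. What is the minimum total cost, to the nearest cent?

A basic optimal solution has at most two foods positive. Try each food alone and each pair with both targets met exactly.
pasta only: max(34/7, 199/21) = 9.476 servings → $3.32.
chickpeas only: max(34/7, 199/89) = 4.857 servings → $3.89.
cottage cheese only: max(34/16, 199/116) = 2.125 servings → $2.55.
pasta + chickpeas with both tight: 3.431 servings and 1.426 servings → $2.34.
pasta + cottage cheese with both tight: 1.597 servings and 1.426 servings → $2.27.
chickpeas + cottage cheese: the both-tight solution has a negative serving — not a feasible corner.
The minimum over all feasible corners is $2.27.

$2.27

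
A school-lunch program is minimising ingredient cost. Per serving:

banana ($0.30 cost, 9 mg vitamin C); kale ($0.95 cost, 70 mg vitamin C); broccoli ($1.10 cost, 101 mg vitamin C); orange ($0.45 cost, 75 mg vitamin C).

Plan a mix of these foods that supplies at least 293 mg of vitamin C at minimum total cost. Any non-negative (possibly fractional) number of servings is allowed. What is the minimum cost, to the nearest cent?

Cost per mg of vitamin C: orange $0.0060, broccoli $0.0109, kale $0.0136, banana $0.0333.
With no serving limits, use only orange: 293 mg / 75 mg = 3.907 servings × $0.45 = $1.76.

$1.76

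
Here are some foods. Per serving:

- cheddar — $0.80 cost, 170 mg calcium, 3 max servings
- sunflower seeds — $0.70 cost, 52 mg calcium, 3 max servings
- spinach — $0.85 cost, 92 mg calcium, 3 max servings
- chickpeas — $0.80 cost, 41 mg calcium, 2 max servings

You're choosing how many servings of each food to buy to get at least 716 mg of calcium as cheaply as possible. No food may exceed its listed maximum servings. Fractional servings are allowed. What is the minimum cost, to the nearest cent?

Cost per mg of calcium: cheddar $0.0047, spinach $0.0092, sunflower seeds $0.0135, chickpeas $0.0195.
Take 3 servings of cheddar: +510.0 mg calcium for $2.40 (total $2.40, still need 206.0 mg).
Take 2.239 servings of spinach: +206.0 mg calcium for $1.90 (total $4.30, still need 0.0 mg).
Greedy by cheapest-per-mg is optimal for a single linear constraint, so the minimum cost is $4.30.

$4.30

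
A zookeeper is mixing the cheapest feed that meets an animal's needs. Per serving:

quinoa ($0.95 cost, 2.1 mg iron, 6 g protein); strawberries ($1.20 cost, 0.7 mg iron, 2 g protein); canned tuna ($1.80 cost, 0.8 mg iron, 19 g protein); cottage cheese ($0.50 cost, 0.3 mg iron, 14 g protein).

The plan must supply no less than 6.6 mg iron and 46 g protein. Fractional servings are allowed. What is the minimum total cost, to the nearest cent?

$3.74

This is a tiny linear program; its minimum lies at a vertex of the feasible set. List the vertices and price them.
quinoa only: max(6.6/2.1, 46/6) = 7.667 servings → $7.28.
strawberries only: max(6.6/0.7, 46/2) = 23 servings → $27.60.
canned tuna only: max(6.6/0.8, 46/19) = 8.25 servings → $14.85.
cottage cheese only: max(6.6/0.3, 46/14) = 22 servings → $11.00.
quinoa + strawberries (both tight): parallel constraints — no distinct corner.
quinoa + canned tuna with both tight: 2.524 servings and 1.624 servings → $5.32.
quinoa + cottage cheese with both tight: 2.848 servings and 2.065 servings → $3.74.
strawberries + canned tuna with both tight: 7.573 servings and 1.624 servings → $12.01.
strawberries + cottage cheese with both tight: 8.543 servings and 2.065 servings → $11.28.
canned tuna + cottage cheese: the both-tight solution has a negative serving — not a feasible corner.
The minimum over all feasible corners is $3.74.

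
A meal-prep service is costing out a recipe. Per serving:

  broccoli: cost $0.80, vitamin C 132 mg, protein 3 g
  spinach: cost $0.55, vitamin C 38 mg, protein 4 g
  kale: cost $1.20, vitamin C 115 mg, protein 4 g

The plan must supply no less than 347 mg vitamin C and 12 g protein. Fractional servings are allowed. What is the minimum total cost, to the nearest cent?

This is a tiny linear program; its minimum lies at a vertex of the feasible set. List the vertices and price them.
broccoli only: max(347/132, 12/3) = 4 servings → $3.20.
spinach only: max(347/38, 12/4) = 9.132 servings → $5.02.
kale only: max(347/115, 12/4) = 3.017 servings → $3.62.
broccoli + spinach with both tight: 2.251 servings and 1.312 servings → $2.52.
broccoli + kale with both tight: 0.04372 servings and 2.967 servings → $3.60.
spinach + kale with both targets exact would need a negative amount; discard.
So the least-cost plan costs $2.52.

$2.52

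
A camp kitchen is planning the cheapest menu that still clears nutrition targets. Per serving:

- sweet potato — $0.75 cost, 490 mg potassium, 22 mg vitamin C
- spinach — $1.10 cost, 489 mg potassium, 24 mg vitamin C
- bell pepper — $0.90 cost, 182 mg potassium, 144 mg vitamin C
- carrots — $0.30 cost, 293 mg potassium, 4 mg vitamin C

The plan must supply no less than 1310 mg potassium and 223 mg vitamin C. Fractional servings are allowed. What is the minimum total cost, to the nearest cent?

For a min-cost LP with two ≥-constraints, a basic feasible solution has at most two positive variables.
sweet potato only: max(1310/490, 223/22) = 10.14 servings → $7.60.
spinach only: max(1310/489, 223/24) = 9.292 servings → $10.22.
bell pepper only: max(1310/182, 223/144) = 7.198 servings → $6.48.
carrots only: max(1310/293, 223/4) = 55.75 servings → $16.73.
sweet potato + spinach with both targets exact would need a negative amount; discard.
sweet potato + bell pepper with both tight: 2.225 servings and 1.209 servings → $2.76.
sweet potato + carrots: intersection lies outside the first quadrant.
spinach + bell pepper with both tight: 2.242 servings and 1.175 servings → $3.52.
spinach + carrots: intersection lies outside the first quadrant.
bell pepper + carrots with both tight: 1.449 servings and 3.571 servings → $2.38.
The minimum over all feasible corners is $2.38.

$2.38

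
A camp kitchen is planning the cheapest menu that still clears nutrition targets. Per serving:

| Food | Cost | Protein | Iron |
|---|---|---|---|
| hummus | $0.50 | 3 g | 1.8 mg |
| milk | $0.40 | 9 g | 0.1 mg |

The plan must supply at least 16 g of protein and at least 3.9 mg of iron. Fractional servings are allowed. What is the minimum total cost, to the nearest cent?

$1.48

Two binding constraints pin down two serving amounts, so the optimal mix uses at most two foods. The candidates are each food alone (scaled to the tighter of protein/iron) and each pair with both constraints tight.
hummus only: max(16/3, 3.9/1.8) = 5.333 servings → $2.67.
milk only: max(16/9, 3.9/0.1) = 39 servings → $15.60.
hummus + milk with both tight: 2.107 servings and 1.075 servings → $1.48.
The minimum over all feasible corners is $1.48.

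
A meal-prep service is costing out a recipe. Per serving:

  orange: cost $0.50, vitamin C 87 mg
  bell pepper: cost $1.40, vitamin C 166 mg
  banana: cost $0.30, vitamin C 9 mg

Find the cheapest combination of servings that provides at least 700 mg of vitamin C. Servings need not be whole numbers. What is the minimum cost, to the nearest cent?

Cost per mg of vitamin C: orange $0.0057, bell pepper $0.0084, banana $0.0333.
With no serving limits, use only orange: 700 mg / 87 mg = 8.046 servings × $0.50 = $4.02.

$4.02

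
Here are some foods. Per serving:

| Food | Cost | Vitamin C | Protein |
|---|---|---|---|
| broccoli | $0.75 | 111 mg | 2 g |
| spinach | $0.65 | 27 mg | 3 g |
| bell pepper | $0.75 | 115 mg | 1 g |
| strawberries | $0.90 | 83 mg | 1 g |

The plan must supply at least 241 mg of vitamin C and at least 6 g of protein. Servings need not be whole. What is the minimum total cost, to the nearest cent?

$1.94

Check every corner: each single food scaled to meet both minima, and each pair solved so both constraints bind.
broccoli only: max(241/111, 6/2) = 3 servings → $2.25.
spinach only: max(241/27, 6/3) = 8.926 servings → $5.80.
bell pepper only: max(241/115, 6/1) = 6 servings → $4.50.
strawberries only: max(241/83, 6/1) = 6 servings → $5.40.
broccoli + spinach with both tight: 2.011 servings and 0.6595 servings → $1.94.
broccoli + bell pepper: intersection lies outside the first quadrant.
broccoli + strawberries with both targets exact would need a negative amount; discard.
spinach + bell pepper with both tight: 1.412 servings and 1.764 servings → $2.24.
spinach + strawberries with both tight: 1.158 servings and 2.527 servings → $3.03.
bell pepper + strawberries with both targets exact would need a negative amount; discard.
Cheapest feasible corner: $1.94.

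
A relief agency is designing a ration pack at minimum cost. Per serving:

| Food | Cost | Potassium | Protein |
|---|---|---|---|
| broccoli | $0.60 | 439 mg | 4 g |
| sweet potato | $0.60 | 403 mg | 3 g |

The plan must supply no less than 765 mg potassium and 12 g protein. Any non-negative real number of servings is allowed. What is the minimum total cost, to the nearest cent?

Check every corner: each single food scaled to meet both minima, and each pair solved so both constraints bind.
broccoli only: max(765/439, 12/4) = 3 servings → $1.80.
sweet potato only: max(765/403, 12/3) = 4 servings → $2.40.
broccoli + sweet potato: intersection lies outside the first quadrant.
Cheapest feasible corner: $1.80.

$1.80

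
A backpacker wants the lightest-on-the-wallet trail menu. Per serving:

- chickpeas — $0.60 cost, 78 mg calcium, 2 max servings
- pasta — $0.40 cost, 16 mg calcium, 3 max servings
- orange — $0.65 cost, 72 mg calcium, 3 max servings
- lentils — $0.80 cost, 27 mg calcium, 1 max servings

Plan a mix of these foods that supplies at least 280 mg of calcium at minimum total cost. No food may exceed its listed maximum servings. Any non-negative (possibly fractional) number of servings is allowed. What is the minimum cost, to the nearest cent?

Cost per mg of calcium: chickpeas $0.0077, orange $0.0090, pasta $0.0250, lentils $0.0296.
Take 2 servings of chickpeas: +156.0 mg calcium for $1.20 (total $1.20, still need 124.0 mg).
Take 1.722 servings of orange: +124.0 mg calcium for $1.12 (total $2.32, still need 0.0 mg).
Greedy by cheapest-per-mg is optimal for a single linear constraint, so the minimum cost is $2.32.

$2.32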